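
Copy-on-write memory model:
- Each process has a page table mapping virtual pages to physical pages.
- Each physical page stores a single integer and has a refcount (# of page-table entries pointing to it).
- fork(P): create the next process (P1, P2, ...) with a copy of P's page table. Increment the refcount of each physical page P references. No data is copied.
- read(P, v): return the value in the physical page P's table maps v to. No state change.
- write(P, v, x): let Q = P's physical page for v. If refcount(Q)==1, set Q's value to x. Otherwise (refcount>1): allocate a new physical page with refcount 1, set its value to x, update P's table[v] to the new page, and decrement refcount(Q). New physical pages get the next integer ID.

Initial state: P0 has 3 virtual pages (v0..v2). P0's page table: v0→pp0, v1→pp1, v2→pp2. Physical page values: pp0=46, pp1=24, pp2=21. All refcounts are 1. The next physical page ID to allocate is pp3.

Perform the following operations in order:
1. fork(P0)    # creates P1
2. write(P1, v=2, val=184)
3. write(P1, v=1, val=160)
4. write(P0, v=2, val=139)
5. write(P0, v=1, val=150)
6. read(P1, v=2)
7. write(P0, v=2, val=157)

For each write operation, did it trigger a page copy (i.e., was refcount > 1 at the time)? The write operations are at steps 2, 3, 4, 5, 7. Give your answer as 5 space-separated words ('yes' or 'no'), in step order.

Op 1: fork(P0) -> P1. 3 ppages; refcounts: pp0:2 pp1:2 pp2:2
Op 2: write(P1, v2, 184). refcount(pp2)=2>1 -> COPY to pp3. 4 ppages; refcounts: pp0:2 pp1:2 pp2:1 pp3:1
Op 3: write(P1, v1, 160). refcount(pp1)=2>1 -> COPY to pp4. 5 ppages; refcounts: pp0:2 pp1:1 pp2:1 pp3:1 pp4:1
Op 4: write(P0, v2, 139). refcount(pp2)=1 -> write in place. 5 ppages; refcounts: pp0:2 pp1:1 pp2:1 pp3:1 pp4:1
Op 5: write(P0, v1, 150). refcount(pp1)=1 -> write in place. 5 ppages; refcounts: pp0:2 pp1:1 pp2:1 pp3:1 pp4:1
Op 6: read(P1, v2) -> 184. No state change.
Op 7: write(P0, v2, 157). refcount(pp2)=1 -> write in place. 5 ppages; refcounts: pp0:2 pp1:1 pp2:1 pp3:1 pp4:1

yes yes no no no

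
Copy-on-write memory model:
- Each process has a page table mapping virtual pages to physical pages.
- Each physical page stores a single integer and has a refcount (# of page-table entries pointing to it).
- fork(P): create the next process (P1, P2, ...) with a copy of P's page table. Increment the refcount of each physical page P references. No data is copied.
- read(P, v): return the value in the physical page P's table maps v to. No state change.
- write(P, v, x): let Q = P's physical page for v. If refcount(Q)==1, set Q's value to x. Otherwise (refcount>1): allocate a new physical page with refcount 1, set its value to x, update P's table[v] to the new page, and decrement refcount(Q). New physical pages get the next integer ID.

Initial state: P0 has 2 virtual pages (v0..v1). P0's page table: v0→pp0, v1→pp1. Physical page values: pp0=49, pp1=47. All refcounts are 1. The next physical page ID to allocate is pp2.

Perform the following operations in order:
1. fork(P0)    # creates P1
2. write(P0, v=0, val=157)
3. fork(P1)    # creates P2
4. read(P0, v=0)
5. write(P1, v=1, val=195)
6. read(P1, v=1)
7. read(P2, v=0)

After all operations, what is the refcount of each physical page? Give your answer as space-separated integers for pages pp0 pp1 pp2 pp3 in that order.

Answer: 2 2 1 1

Derivation:
Op 1: fork(P0) -> P1. 2 ppages; refcounts: pp0:2 pp1:2
Op 2: write(P0, v0, 157). refcount(pp0)=2>1 -> COPY to pp2. 3 ppages; refcounts: pp0:1 pp1:2 pp2:1
Op 3: fork(P1) -> P2. 3 ppages; refcounts: pp0:2 pp1:3 pp2:1
Op 4: read(P0, v0) -> 157. No state change.
Op 5: write(P1, v1, 195). refcount(pp1)=3>1 -> COPY to pp3. 4 ppages; refcounts: pp0:2 pp1:2 pp2:1 pp3:1
Op 6: read(P1, v1) -> 195. No state change.
Op 7: read(P2, v0) -> 49. No state change.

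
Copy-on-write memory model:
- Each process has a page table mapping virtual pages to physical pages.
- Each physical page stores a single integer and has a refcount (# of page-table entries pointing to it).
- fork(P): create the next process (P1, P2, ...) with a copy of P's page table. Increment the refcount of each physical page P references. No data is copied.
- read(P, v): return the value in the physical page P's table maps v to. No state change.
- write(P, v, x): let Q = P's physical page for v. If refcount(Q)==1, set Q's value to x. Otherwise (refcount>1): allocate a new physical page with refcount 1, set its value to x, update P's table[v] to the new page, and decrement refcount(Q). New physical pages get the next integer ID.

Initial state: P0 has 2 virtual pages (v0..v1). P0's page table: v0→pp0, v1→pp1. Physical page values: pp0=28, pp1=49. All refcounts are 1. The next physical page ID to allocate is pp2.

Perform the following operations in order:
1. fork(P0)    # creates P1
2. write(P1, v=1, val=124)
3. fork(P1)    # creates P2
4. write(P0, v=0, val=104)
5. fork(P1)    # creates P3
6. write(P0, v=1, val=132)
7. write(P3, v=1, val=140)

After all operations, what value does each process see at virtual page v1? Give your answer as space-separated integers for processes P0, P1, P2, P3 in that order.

Answer: 132 124 124 140

Derivation:
Op 1: fork(P0) -> P1. 2 ppages; refcounts: pp0:2 pp1:2
Op 2: write(P1, v1, 124). refcount(pp1)=2>1 -> COPY to pp2. 3 ppages; refcounts: pp0:2 pp1:1 pp2:1
Op 3: fork(P1) -> P2. 3 ppages; refcounts: pp0:3 pp1:1 pp2:2
Op 4: write(P0, v0, 104). refcount(pp0)=3>1 -> COPY to pp3. 4 ppages; refcounts: pp0:2 pp1:1 pp2:2 pp3:1
Op 5: fork(P1) -> P3. 4 ppages; refcounts: pp0:3 pp1:1 pp2:3 pp3:1
Op 6: write(P0, v1, 132). refcount(pp1)=1 -> write in place. 4 ppages; refcounts: pp0:3 pp1:1 pp2:3 pp3:1
Op 7: write(P3, v1, 140). refcount(pp2)=3>1 -> COPY to pp4. 5 ppages; refcounts: pp0:3 pp1:1 pp2:2 pp3:1 pp4:1
P0: v1 -> pp1 = 132
P1: v1 -> pp2 = 124
P2: v1 -> pp2 = 124
P3: v1 -> pp4 = 140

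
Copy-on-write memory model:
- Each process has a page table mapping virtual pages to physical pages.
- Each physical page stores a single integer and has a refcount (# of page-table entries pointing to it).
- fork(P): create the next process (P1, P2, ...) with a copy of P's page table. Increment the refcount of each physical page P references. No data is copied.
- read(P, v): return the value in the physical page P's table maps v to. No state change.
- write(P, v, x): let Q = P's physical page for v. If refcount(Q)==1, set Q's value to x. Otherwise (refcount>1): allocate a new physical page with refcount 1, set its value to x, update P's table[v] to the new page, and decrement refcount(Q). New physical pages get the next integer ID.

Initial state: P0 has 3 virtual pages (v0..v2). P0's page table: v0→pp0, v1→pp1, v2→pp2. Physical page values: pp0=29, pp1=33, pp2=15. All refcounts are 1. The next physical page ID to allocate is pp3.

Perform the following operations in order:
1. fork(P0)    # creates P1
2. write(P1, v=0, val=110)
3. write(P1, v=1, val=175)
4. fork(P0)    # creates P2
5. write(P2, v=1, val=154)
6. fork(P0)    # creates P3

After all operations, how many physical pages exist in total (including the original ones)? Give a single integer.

Answer: 6

Derivation:
Op 1: fork(P0) -> P1. 3 ppages; refcounts: pp0:2 pp1:2 pp2:2
Op 2: write(P1, v0, 110). refcount(pp0)=2>1 -> COPY to pp3. 4 ppages; refcounts: pp0:1 pp1:2 pp2:2 pp3:1
Op 3: write(P1, v1, 175). refcount(pp1)=2>1 -> COPY to pp4. 5 ppages; refcounts: pp0:1 pp1:1 pp2:2 pp3:1 pp4:1
Op 4: fork(P0) -> P2. 5 ppages; refcounts: pp0:2 pp1:2 pp2:3 pp3:1 pp4:1
Op 5: write(P2, v1, 154). refcount(pp1)=2>1 -> COPY to pp5. 6 ppages; refcounts: pp0:2 pp1:1 pp2:3 pp3:1 pp4:1 pp5:1
Op 6: fork(P0) -> P3. 6 ppages; refcounts: pp0:3 pp1:2 pp2:4 pp3:1 pp4:1 pp5:1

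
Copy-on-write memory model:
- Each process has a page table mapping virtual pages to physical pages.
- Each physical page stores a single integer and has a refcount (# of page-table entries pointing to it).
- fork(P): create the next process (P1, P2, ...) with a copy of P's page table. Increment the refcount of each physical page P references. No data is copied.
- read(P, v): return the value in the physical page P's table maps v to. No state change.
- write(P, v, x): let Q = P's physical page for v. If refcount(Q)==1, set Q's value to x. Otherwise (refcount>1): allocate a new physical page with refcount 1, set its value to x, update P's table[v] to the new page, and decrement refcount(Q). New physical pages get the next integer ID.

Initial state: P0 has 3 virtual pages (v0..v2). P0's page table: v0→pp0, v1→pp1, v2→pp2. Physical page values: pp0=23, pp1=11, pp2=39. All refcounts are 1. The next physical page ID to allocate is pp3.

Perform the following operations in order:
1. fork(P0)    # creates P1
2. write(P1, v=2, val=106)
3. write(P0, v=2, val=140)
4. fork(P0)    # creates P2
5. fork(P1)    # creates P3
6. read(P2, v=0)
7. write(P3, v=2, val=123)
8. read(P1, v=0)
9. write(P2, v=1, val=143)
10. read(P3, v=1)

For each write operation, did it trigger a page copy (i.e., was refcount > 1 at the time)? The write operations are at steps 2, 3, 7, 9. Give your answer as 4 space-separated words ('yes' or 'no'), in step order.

Op 1: fork(P0) -> P1. 3 ppages; refcounts: pp0:2 pp1:2 pp2:2
Op 2: write(P1, v2, 106). refcount(pp2)=2>1 -> COPY to pp3. 4 ppages; refcounts: pp0:2 pp1:2 pp2:1 pp3:1
Op 3: write(P0, v2, 140). refcount(pp2)=1 -> write in place. 4 ppages; refcounts: pp0:2 pp1:2 pp2:1 pp3:1
Op 4: fork(P0) -> P2. 4 ppages; refcounts: pp0:3 pp1:3 pp2:2 pp3:1
Op 5: fork(P1) -> P3. 4 ppages; refcounts: pp0:4 pp1:4 pp2:2 pp3:2
Op 6: read(P2, v0) -> 23. No state change.
Op 7: write(P3, v2, 123). refcount(pp3)=2>1 -> COPY to pp4. 5 ppages; refcounts: pp0:4 pp1:4 pp2:2 pp3:1 pp4:1
Op 8: read(P1, v0) -> 23. No state change.
Op 9: write(P2, v1, 143). refcount(pp1)=4>1 -> COPY to pp5. 6 ppages; refcounts: pp0:4 pp1:3 pp2:2 pp3:1 pp4:1 pp5:1
Op 10: read(P3, v1) -> 11. No state change.

yes no yes yes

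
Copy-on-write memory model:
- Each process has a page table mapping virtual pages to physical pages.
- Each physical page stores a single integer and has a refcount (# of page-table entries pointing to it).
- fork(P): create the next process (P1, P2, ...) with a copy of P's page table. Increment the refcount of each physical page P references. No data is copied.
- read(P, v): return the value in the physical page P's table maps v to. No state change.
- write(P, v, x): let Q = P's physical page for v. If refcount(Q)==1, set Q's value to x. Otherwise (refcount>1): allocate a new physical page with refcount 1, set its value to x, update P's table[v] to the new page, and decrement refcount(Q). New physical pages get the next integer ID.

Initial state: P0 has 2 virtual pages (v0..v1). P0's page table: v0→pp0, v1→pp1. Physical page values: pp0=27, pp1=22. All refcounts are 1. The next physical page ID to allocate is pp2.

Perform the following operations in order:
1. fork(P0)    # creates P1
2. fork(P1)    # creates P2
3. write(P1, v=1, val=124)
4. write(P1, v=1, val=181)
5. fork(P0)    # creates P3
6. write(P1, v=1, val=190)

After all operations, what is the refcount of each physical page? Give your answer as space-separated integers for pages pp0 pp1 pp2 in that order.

Answer: 4 3 1

Derivation:
Op 1: fork(P0) -> P1. 2 ppages; refcounts: pp0:2 pp1:2
Op 2: fork(P1) -> P2. 2 ppages; refcounts: pp0:3 pp1:3
Op 3: write(P1, v1, 124). refcount(pp1)=3>1 -> COPY to pp2. 3 ppages; refcounts: pp0:3 pp1:2 pp2:1
Op 4: write(P1, v1, 181). refcount(pp2)=1 -> write in place. 3 ppages; refcounts: pp0:3 pp1:2 pp2:1
Op 5: fork(P0) -> P3. 3 ppages; refcounts: pp0:4 pp1:3 pp2:1
Op 6: write(P1, v1, 190). refcount(pp2)=1 -> write in place. 3 ppages; refcounts: pp0:4 pp1:3 pp2:1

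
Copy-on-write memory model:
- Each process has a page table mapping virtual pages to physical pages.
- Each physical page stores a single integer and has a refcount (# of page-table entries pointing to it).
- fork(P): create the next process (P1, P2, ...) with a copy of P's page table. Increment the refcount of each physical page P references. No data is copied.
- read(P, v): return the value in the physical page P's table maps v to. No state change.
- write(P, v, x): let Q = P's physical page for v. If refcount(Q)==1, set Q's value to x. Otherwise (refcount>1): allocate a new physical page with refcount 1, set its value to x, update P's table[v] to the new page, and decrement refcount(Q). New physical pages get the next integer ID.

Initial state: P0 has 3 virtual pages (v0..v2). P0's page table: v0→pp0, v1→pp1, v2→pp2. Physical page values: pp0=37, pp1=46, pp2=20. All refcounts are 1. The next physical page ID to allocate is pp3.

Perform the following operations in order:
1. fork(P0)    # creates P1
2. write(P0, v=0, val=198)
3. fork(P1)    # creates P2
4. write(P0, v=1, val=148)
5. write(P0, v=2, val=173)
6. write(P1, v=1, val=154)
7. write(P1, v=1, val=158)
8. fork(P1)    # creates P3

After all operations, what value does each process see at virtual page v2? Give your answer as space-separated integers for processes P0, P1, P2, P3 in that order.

Op 1: fork(P0) -> P1. 3 ppages; refcounts: pp0:2 pp1:2 pp2:2
Op 2: write(P0, v0, 198). refcount(pp0)=2>1 -> COPY to pp3. 4 ppages; refcounts: pp0:1 pp1:2 pp2:2 pp3:1
Op 3: fork(P1) -> P2. 4 ppages; refcounts: pp0:2 pp1:3 pp2:3 pp3:1
Op 4: write(P0, v1, 148). refcount(pp1)=3>1 -> COPY to pp4. 5 ppages; refcounts: pp0:2 pp1:2 pp2:3 pp3:1 pp4:1
Op 5: write(P0, v2, 173). refcount(pp2)=3>1 -> COPY to pp5. 6 ppages; refcounts: pp0:2 pp1:2 pp2:2 pp3:1 pp4:1 pp5:1
Op 6: write(P1, v1, 154). refcount(pp1)=2>1 -> COPY to pp6. 7 ppages; refcounts: pp0:2 pp1:1 pp2:2 pp3:1 pp4:1 pp5:1 pp6:1
Op 7: write(P1, v1, 158). refcount(pp6)=1 -> write in place. 7 ppages; refcounts: pp0:2 pp1:1 pp2:2 pp3:1 pp4:1 pp5:1 pp6:1
Op 8: fork(P1) -> P3. 7 ppages; refcounts: pp0:3 pp1:1 pp2:3 pp3:1 pp4:1 pp5:1 pp6:2
P0: v2 -> pp5 = 173
P1: v2 -> pp2 = 20
P2: v2 -> pp2 = 20
P3: v2 -> pp2 = 20

Answer: 173 20 20 20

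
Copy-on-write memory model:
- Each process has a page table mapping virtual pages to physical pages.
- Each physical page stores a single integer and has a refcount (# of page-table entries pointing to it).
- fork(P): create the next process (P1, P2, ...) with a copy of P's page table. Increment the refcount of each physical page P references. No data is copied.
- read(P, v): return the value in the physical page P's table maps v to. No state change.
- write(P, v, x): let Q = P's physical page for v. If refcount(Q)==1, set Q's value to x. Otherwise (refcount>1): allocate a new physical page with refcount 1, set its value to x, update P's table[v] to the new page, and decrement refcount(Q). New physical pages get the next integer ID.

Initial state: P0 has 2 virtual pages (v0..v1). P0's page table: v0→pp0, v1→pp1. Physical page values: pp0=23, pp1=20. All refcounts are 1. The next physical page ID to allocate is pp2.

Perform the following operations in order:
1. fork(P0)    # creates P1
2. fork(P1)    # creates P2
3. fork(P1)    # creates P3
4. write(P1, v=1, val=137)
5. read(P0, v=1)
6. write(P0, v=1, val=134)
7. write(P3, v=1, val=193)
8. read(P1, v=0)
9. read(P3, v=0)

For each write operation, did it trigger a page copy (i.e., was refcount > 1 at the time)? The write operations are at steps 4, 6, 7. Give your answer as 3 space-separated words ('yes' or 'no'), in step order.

Op 1: fork(P0) -> P1. 2 ppages; refcounts: pp0:2 pp1:2
Op 2: fork(P1) -> P2. 2 ppages; refcounts: pp0:3 pp1:3
Op 3: fork(P1) -> P3. 2 ppages; refcounts: pp0:4 pp1:4
Op 4: write(P1, v1, 137). refcount(pp1)=4>1 -> COPY to pp2. 3 ppages; refcounts: pp0:4 pp1:3 pp2:1
Op 5: read(P0, v1) -> 20. No state change.
Op 6: write(P0, v1, 134). refcount(pp1)=3>1 -> COPY to pp3. 4 ppages; refcounts: pp0:4 pp1:2 pp2:1 pp3:1
Op 7: write(P3, v1, 193). refcount(pp1)=2>1 -> COPY to pp4. 5 ppages; refcounts: pp0:4 pp1:1 pp2:1 pp3:1 pp4:1
Op 8: read(P1, v0) -> 23. No state change.
Op 9: read(P3, v0) -> 23. No state change.

yes yes yes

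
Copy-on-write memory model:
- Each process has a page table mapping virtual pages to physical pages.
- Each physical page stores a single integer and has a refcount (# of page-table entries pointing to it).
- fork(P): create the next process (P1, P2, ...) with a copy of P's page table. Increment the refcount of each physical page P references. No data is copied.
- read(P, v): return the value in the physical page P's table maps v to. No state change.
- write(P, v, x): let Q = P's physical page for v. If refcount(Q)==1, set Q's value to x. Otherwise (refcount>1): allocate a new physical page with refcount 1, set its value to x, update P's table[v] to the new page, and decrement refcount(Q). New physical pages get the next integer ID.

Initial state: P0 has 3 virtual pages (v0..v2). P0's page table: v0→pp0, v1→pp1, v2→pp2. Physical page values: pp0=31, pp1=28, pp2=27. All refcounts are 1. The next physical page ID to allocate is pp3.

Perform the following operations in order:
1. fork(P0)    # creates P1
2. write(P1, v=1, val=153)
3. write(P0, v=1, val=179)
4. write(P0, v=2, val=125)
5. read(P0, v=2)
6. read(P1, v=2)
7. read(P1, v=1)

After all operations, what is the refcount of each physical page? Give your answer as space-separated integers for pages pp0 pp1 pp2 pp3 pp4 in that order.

Answer: 2 1 1 1 1

Derivation:
Op 1: fork(P0) -> P1. 3 ppages; refcounts: pp0:2 pp1:2 pp2:2
Op 2: write(P1, v1, 153). refcount(pp1)=2>1 -> COPY to pp3. 4 ppages; refcounts: pp0:2 pp1:1 pp2:2 pp3:1
Op 3: write(P0, v1, 179). refcount(pp1)=1 -> write in place. 4 ppages; refcounts: pp0:2 pp1:1 pp2:2 pp3:1
Op 4: write(P0, v2, 125). refcount(pp2)=2>1 -> COPY to pp4. 5 ppages; refcounts: pp0:2 pp1:1 pp2:1 pp3:1 pp4:1
Op 5: read(P0, v2) -> 125. No state change.
Op 6: read(P1, v2) -> 27. No state change.
Op 7: read(P1, v1) -> 153. No state change.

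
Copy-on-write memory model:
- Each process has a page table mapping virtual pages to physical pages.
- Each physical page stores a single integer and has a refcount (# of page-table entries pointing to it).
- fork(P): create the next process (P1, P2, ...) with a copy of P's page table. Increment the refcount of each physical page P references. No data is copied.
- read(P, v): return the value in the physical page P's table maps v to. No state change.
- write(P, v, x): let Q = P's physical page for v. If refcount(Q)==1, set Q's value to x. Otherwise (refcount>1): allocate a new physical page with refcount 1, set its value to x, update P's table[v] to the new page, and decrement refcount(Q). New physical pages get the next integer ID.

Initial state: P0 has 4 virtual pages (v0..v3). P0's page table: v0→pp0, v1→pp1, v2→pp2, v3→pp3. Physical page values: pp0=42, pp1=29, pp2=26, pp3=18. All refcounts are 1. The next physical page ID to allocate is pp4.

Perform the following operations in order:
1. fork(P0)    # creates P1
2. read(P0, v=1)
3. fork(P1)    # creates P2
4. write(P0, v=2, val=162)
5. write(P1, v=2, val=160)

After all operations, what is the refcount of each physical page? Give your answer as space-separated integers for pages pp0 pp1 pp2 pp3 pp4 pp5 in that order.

Op 1: fork(P0) -> P1. 4 ppages; refcounts: pp0:2 pp1:2 pp2:2 pp3:2
Op 2: read(P0, v1) -> 29. No state change.
Op 3: fork(P1) -> P2. 4 ppages; refcounts: pp0:3 pp1:3 pp2:3 pp3:3
Op 4: write(P0, v2, 162). refcount(pp2)=3>1 -> COPY to pp4. 5 ppages; refcounts: pp0:3 pp1:3 pp2:2 pp3:3 pp4:1
Op 5: write(P1, v2, 160). refcount(pp2)=2>1 -> COPY to pp5. 6 ppages; refcounts: pp0:3 pp1:3 pp2:1 pp3:3 pp4:1 pp5:1

Answer: 3 3 1 3 1 1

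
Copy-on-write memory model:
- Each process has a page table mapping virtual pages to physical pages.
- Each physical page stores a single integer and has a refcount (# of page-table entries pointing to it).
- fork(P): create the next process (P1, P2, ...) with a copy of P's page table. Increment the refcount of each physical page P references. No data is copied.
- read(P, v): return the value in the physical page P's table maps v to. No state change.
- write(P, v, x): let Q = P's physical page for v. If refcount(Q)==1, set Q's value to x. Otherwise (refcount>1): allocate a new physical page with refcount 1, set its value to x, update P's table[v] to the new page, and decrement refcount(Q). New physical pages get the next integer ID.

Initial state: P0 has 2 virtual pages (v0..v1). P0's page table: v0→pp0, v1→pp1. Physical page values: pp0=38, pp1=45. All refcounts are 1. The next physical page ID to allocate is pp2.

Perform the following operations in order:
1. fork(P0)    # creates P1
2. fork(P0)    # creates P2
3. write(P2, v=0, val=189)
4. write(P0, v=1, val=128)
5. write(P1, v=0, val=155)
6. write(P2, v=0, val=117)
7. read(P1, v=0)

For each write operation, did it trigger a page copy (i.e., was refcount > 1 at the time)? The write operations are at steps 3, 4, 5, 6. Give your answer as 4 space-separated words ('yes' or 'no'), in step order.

Op 1: fork(P0) -> P1. 2 ppages; refcounts: pp0:2 pp1:2
Op 2: fork(P0) -> P2. 2 ppages; refcounts: pp0:3 pp1:3
Op 3: write(P2, v0, 189). refcount(pp0)=3>1 -> COPY to pp2. 3 ppages; refcounts: pp0:2 pp1:3 pp2:1
Op 4: write(P0, v1, 128). refcount(pp1)=3>1 -> COPY to pp3. 4 ppages; refcounts: pp0:2 pp1:2 pp2:1 pp3:1
Op 5: write(P1, v0, 155). refcount(pp0)=2>1 -> COPY to pp4. 5 ppages; refcounts: pp0:1 pp1:2 pp2:1 pp3:1 pp4:1
Op 6: write(P2, v0, 117). refcount(pp2)=1 -> write in place. 5 ppages; refcounts: pp0:1 pp1:2 pp2:1 pp3:1 pp4:1
Op 7: read(P1, v0) -> 155. No state change.

yes yes yes no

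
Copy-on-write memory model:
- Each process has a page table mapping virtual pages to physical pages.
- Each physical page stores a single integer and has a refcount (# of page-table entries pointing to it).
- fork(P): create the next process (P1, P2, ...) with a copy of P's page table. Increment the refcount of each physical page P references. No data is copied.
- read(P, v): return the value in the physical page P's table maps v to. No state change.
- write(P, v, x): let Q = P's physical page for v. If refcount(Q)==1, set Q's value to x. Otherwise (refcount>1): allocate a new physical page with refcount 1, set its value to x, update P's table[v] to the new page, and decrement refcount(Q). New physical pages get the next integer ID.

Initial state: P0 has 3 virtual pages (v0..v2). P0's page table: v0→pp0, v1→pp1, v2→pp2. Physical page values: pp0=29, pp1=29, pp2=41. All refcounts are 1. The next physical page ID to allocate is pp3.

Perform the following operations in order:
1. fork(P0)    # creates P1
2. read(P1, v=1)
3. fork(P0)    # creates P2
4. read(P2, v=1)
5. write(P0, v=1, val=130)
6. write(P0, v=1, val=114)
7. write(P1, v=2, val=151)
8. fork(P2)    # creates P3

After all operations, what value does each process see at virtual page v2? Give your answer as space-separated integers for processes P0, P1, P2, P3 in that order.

Op 1: fork(P0) -> P1. 3 ppages; refcounts: pp0:2 pp1:2 pp2:2
Op 2: read(P1, v1) -> 29. No state change.
Op 3: fork(P0) -> P2. 3 ppages; refcounts: pp0:3 pp1:3 pp2:3
Op 4: read(P2, v1) -> 29. No state change.
Op 5: write(P0, v1, 130). refcount(pp1)=3>1 -> COPY to pp3. 4 ppages; refcounts: pp0:3 pp1:2 pp2:3 pp3:1
Op 6: write(P0, v1, 114). refcount(pp3)=1 -> write in place. 4 ppages; refcounts: pp0:3 pp1:2 pp2:3 pp3:1
Op 7: write(P1, v2, 151). refcount(pp2)=3>1 -> COPY to pp4. 5 ppages; refcounts: pp0:3 pp1:2 pp2:2 pp3:1 pp4:1
Op 8: fork(P2) -> P3. 5 ppages; refcounts: pp0:4 pp1:3 pp2:3 pp3:1 pp4:1
P0: v2 -> pp2 = 41
P1: v2 -> pp4 = 151
P2: v2 -> pp2 = 41
P3: v2 -> pp2 = 41

Answer: 41 151 41 41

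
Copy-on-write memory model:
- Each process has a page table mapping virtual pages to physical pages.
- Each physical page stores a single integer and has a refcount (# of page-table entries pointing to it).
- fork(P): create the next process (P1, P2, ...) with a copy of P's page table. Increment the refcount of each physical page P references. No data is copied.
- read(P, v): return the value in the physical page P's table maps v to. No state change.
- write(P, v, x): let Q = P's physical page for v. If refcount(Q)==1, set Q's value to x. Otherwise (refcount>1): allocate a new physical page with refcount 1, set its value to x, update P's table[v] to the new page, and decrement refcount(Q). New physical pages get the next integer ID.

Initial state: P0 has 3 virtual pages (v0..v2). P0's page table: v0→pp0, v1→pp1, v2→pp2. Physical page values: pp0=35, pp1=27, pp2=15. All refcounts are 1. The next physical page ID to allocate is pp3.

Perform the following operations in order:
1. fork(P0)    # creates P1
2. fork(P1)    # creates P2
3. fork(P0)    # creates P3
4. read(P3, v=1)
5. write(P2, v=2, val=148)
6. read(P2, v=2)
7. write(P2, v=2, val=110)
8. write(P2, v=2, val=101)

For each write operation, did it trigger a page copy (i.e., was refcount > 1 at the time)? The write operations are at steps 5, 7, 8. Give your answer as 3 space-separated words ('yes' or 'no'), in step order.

Op 1: fork(P0) -> P1. 3 ppages; refcounts: pp0:2 pp1:2 pp2:2
Op 2: fork(P1) -> P2. 3 ppages; refcounts: pp0:3 pp1:3 pp2:3
Op 3: fork(P0) -> P3. 3 ppages; refcounts: pp0:4 pp1:4 pp2:4
Op 4: read(P3, v1) -> 27. No state change.
Op 5: write(P2, v2, 148). refcount(pp2)=4>1 -> COPY to pp3. 4 ppages; refcounts: pp0:4 pp1:4 pp2:3 pp3:1
Op 6: read(P2, v2) -> 148. No state change.
Op 7: write(P2, v2, 110). refcount(pp3)=1 -> write in place. 4 ppages; refcounts: pp0:4 pp1:4 pp2:3 pp3:1
Op 8: write(P2, v2, 101). refcount(pp3)=1 -> write in place. 4 ppages; refcounts: pp0:4 pp1:4 pp2:3 pp3:1

yes no no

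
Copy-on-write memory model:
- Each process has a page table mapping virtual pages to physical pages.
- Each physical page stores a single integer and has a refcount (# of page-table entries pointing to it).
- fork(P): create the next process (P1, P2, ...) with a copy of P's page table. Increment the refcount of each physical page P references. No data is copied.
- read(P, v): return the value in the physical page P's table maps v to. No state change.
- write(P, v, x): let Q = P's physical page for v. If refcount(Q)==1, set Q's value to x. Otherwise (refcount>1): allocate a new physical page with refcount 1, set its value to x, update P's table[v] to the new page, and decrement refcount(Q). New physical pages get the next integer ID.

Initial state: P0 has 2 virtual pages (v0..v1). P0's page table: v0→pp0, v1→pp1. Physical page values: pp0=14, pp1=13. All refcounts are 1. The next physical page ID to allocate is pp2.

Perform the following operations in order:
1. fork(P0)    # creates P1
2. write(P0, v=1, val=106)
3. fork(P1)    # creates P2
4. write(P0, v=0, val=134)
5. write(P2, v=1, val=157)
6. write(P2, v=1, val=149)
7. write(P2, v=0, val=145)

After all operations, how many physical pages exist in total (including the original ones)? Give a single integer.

Answer: 6

Derivation:
Op 1: fork(P0) -> P1. 2 ppages; refcounts: pp0:2 pp1:2
Op 2: write(P0, v1, 106). refcount(pp1)=2>1 -> COPY to pp2. 3 ppages; refcounts: pp0:2 pp1:1 pp2:1
Op 3: fork(P1) -> P2. 3 ppages; refcounts: pp0:3 pp1:2 pp2:1
Op 4: write(P0, v0, 134). refcount(pp0)=3>1 -> COPY to pp3. 4 ppages; refcounts: pp0:2 pp1:2 pp2:1 pp3:1
Op 5: write(P2, v1, 157). refcount(pp1)=2>1 -> COPY to pp4. 5 ppages; refcounts: pp0:2 pp1:1 pp2:1 pp3:1 pp4:1
Op 6: write(P2, v1, 149). refcount(pp4)=1 -> write in place. 5 ppages; refcounts: pp0:2 pp1:1 pp2:1 pp3:1 pp4:1
Op 7: write(P2, v0, 145). refcount(pp0)=2>1 -> COPY to pp5. 6 ppages; refcounts: pp0:1 pp1:1 pp2:1 pp3:1 pp4:1 pp5:1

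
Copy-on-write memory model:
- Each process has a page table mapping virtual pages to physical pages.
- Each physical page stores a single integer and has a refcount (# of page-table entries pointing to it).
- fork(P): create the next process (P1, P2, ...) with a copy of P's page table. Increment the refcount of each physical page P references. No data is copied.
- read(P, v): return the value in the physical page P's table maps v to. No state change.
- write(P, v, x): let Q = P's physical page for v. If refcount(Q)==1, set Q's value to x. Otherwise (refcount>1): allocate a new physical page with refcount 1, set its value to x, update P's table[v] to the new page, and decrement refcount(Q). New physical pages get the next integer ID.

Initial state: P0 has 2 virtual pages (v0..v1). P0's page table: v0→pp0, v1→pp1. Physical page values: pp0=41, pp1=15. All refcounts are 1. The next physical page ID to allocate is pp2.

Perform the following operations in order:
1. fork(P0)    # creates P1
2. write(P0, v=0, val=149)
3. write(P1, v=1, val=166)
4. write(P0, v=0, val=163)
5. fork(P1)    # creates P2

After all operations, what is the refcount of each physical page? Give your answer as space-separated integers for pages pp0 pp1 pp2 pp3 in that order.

Answer: 2 1 1 2

Derivation:
Op 1: fork(P0) -> P1. 2 ppages; refcounts: pp0:2 pp1:2
Op 2: write(P0, v0, 149). refcount(pp0)=2>1 -> COPY to pp2. 3 ppages; refcounts: pp0:1 pp1:2 pp2:1
Op 3: write(P1, v1, 166). refcount(pp1)=2>1 -> COPY to pp3. 4 ppages; refcounts: pp0:1 pp1:1 pp2:1 pp3:1
Op 4: write(P0, v0, 163). refcount(pp2)=1 -> write in place. 4 ppages; refcounts: pp0:1 pp1:1 pp2:1 pp3:1
Op 5: fork(P1) -> P2. 4 ppages; refcounts: pp0:2 pp1:1 pp2:1 pp3:2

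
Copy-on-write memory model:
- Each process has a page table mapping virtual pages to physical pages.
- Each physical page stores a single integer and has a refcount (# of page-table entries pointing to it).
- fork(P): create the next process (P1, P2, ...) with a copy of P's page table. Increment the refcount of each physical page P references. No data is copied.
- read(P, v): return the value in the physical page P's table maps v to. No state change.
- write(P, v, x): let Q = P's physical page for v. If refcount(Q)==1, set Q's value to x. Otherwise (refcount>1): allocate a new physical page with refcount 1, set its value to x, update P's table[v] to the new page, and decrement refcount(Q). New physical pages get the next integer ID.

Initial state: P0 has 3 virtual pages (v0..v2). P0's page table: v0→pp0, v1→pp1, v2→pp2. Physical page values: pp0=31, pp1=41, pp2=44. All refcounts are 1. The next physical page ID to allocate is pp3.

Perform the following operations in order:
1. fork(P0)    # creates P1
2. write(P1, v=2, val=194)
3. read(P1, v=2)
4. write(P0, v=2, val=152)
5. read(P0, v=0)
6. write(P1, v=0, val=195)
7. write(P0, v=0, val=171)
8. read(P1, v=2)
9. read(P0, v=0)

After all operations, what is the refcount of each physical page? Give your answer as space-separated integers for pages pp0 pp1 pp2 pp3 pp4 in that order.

Op 1: fork(P0) -> P1. 3 ppages; refcounts: pp0:2 pp1:2 pp2:2
Op 2: write(P1, v2, 194). refcount(pp2)=2>1 -> COPY to pp3. 4 ppages; refcounts: pp0:2 pp1:2 pp2:1 pp3:1
Op 3: read(P1, v2) -> 194. No state change.
Op 4: write(P0, v2, 152). refcount(pp2)=1 -> write in place. 4 ppages; refcounts: pp0:2 pp1:2 pp2:1 pp3:1
Op 5: read(P0, v0) -> 31. No state change.
Op 6: write(P1, v0, 195). refcount(pp0)=2>1 -> COPY to pp4. 5 ppages; refcounts: pp0:1 pp1:2 pp2:1 pp3:1 pp4:1
Op 7: write(P0, v0, 171). refcount(pp0)=1 -> write in place. 5 ppages; refcounts: pp0:1 pp1:2 pp2:1 pp3:1 pp4:1
Op 8: read(P1, v2) -> 194. No state change.
Op 9: read(P0, v0) -> 171. No state change.

Answer: 1 2 1 1 1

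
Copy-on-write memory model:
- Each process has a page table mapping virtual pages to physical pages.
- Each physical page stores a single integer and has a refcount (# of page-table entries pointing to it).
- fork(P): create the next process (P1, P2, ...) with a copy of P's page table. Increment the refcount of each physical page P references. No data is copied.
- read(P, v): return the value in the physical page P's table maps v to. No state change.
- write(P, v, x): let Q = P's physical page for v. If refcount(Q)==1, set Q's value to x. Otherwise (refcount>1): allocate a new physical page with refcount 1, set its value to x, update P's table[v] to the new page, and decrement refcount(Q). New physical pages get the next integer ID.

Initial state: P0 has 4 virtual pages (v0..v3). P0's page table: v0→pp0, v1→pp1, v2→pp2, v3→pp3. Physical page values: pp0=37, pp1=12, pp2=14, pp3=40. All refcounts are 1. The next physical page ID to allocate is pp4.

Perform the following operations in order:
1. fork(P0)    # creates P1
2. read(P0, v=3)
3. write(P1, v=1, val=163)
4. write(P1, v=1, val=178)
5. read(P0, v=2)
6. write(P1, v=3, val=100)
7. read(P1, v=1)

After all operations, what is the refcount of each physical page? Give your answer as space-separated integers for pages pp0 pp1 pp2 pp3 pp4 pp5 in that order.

Op 1: fork(P0) -> P1. 4 ppages; refcounts: pp0:2 pp1:2 pp2:2 pp3:2
Op 2: read(P0, v3) -> 40. No state change.
Op 3: write(P1, v1, 163). refcount(pp1)=2>1 -> COPY to pp4. 5 ppages; refcounts: pp0:2 pp1:1 pp2:2 pp3:2 pp4:1
Op 4: write(P1, v1, 178). refcount(pp4)=1 -> write in place. 5 ppages; refcounts: pp0:2 pp1:1 pp2:2 pp3:2 pp4:1
Op 5: read(P0, v2) -> 14. No state change.
Op 6: write(P1, v3, 100). refcount(pp3)=2>1 -> COPY to pp5. 6 ppages; refcounts: pp0:2 pp1:1 pp2:2 pp3:1 pp4:1 pp5:1
Op 7: read(P1, v1) -> 178. No state change.

Answer: 2 1 2 1 1 1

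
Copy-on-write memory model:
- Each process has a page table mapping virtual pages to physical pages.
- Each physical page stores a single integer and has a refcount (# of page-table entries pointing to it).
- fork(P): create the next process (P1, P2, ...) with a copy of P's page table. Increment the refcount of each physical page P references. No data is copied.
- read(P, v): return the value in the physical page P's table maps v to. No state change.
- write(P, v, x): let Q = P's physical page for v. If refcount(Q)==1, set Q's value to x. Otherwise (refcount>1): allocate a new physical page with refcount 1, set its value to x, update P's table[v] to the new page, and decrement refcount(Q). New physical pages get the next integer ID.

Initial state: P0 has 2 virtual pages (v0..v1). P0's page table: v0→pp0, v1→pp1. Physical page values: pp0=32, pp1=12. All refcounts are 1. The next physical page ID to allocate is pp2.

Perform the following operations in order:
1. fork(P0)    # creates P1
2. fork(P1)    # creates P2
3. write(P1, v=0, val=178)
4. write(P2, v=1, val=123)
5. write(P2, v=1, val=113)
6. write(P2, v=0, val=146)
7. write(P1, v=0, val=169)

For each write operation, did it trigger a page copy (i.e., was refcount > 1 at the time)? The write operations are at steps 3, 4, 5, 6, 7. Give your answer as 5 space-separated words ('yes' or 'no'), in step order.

Op 1: fork(P0) -> P1. 2 ppages; refcounts: pp0:2 pp1:2
Op 2: fork(P1) -> P2. 2 ppages; refcounts: pp0:3 pp1:3
Op 3: write(P1, v0, 178). refcount(pp0)=3>1 -> COPY to pp2. 3 ppages; refcounts: pp0:2 pp1:3 pp2:1
Op 4: write(P2, v1, 123). refcount(pp1)=3>1 -> COPY to pp3. 4 ppages; refcounts: pp0:2 pp1:2 pp2:1 pp3:1
Op 5: write(P2, v1, 113). refcount(pp3)=1 -> write in place. 4 ppages; refcounts: pp0:2 pp1:2 pp2:1 pp3:1
Op 6: write(P2, v0, 146). refcount(pp0)=2>1 -> COPY to pp4. 5 ppages; refcounts: pp0:1 pp1:2 pp2:1 pp3:1 pp4:1
Op 7: write(P1, v0, 169). refcount(pp2)=1 -> write in place. 5 ppages; refcounts: pp0:1 pp1:2 pp2:1 pp3:1 pp4:1

yes yes no yes no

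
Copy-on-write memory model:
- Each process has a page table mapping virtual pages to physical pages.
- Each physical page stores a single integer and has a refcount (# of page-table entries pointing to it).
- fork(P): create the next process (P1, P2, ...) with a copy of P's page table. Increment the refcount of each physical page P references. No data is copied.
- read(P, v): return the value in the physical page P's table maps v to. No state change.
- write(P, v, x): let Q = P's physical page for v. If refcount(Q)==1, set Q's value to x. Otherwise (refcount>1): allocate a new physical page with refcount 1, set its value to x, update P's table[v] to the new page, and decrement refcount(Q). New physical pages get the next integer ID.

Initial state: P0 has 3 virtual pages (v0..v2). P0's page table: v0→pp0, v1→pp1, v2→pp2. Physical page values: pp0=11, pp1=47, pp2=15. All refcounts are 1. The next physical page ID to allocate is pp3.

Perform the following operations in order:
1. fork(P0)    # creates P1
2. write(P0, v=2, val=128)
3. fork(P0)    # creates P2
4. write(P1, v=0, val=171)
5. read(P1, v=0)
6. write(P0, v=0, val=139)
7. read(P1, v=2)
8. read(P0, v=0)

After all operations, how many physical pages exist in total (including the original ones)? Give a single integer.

Answer: 6

Derivation:
Op 1: fork(P0) -> P1. 3 ppages; refcounts: pp0:2 pp1:2 pp2:2
Op 2: write(P0, v2, 128). refcount(pp2)=2>1 -> COPY to pp3. 4 ppages; refcounts: pp0:2 pp1:2 pp2:1 pp3:1
Op 3: fork(P0) -> P2. 4 ppages; refcounts: pp0:3 pp1:3 pp2:1 pp3:2
Op 4: write(P1, v0, 171). refcount(pp0)=3>1 -> COPY to pp4. 5 ppages; refcounts: pp0:2 pp1:3 pp2:1 pp3:2 pp4:1
Op 5: read(P1, v0) -> 171. No state change.
Op 6: write(P0, v0, 139). refcount(pp0)=2>1 -> COPY to pp5. 6 ppages; refcounts: pp0:1 pp1:3 pp2:1 pp3:2 pp4:1 pp5:1
Op 7: read(P1, v2) -> 15. No state change.
Op 8: read(P0, v0) -> 139. No state change.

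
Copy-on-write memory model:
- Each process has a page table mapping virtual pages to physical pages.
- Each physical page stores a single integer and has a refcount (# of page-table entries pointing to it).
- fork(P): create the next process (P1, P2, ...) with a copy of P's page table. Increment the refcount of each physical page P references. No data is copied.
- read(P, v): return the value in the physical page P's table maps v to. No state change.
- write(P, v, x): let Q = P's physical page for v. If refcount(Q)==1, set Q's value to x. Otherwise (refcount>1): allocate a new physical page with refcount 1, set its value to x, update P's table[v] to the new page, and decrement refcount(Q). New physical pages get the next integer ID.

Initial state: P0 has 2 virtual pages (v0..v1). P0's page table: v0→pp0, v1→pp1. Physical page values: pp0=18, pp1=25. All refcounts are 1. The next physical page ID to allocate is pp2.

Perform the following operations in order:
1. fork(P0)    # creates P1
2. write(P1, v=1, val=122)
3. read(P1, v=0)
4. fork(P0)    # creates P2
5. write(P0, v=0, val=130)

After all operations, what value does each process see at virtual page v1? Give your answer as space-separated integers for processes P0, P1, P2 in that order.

Answer: 25 122 25

Derivation:
Op 1: fork(P0) -> P1. 2 ppages; refcounts: pp0:2 pp1:2
Op 2: write(P1, v1, 122). refcount(pp1)=2>1 -> COPY to pp2. 3 ppages; refcounts: pp0:2 pp1:1 pp2:1
Op 3: read(P1, v0) -> 18. No state change.
Op 4: fork(P0) -> P2. 3 ppages; refcounts: pp0:3 pp1:2 pp2:1
Op 5: write(P0, v0, 130). refcount(pp0)=3>1 -> COPY to pp3. 4 ppages; refcounts: pp0:2 pp1:2 pp2:1 pp3:1
P0: v1 -> pp1 = 25
P1: v1 -> pp2 = 122
P2: v1 -> pp1 = 25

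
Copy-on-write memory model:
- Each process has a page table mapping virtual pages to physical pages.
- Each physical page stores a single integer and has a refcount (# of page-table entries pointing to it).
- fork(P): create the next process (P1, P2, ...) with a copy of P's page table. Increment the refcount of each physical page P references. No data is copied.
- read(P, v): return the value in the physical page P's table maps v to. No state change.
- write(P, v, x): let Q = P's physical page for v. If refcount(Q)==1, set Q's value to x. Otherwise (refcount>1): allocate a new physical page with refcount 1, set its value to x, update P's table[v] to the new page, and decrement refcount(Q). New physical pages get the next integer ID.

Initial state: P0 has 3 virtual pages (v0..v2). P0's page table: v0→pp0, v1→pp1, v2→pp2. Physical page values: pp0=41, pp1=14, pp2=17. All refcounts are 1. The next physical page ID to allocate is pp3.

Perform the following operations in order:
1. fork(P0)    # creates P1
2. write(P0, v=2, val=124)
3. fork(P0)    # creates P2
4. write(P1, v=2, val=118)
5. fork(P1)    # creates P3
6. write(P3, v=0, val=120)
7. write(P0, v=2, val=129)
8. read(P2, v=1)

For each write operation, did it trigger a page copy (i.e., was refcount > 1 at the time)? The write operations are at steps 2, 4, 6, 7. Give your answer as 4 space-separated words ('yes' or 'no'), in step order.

Op 1: fork(P0) -> P1. 3 ppages; refcounts: pp0:2 pp1:2 pp2:2
Op 2: write(P0, v2, 124). refcount(pp2)=2>1 -> COPY to pp3. 4 ppages; refcounts: pp0:2 pp1:2 pp2:1 pp3:1
Op 3: fork(P0) -> P2. 4 ppages; refcounts: pp0:3 pp1:3 pp2:1 pp3:2
Op 4: write(P1, v2, 118). refcount(pp2)=1 -> write in place. 4 ppages; refcounts: pp0:3 pp1:3 pp2:1 pp3:2
Op 5: fork(P1) -> P3. 4 ppages; refcounts: pp0:4 pp1:4 pp2:2 pp3:2
Op 6: write(P3, v0, 120). refcount(pp0)=4>1 -> COPY to pp4. 5 ppages; refcounts: pp0:3 pp1:4 pp2:2 pp3:2 pp4:1
Op 7: write(P0, v2, 129). refcount(pp3)=2>1 -> COPY to pp5. 6 ppages; refcounts: pp0:3 pp1:4 pp2:2 pp3:1 pp4:1 pp5:1
Op 8: read(P2, v1) -> 14. No state change.

yes no yes yes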